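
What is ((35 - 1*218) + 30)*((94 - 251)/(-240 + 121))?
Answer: -1413/7 ≈ -201.86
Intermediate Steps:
((35 - 1*218) + 30)*((94 - 251)/(-240 + 121)) = ((35 - 218) + 30)*(-157/(-119)) = (-183 + 30)*(-157*(-1/119)) = -153*157/119 = -1413/7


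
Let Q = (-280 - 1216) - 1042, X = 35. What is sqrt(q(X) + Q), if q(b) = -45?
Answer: 3*I*sqrt(287) ≈ 50.823*I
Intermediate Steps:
Q = -2538 (Q = -1496 - 1042 = -2538)
sqrt(q(X) + Q) = sqrt(-45 - 2538) = sqrt(-2583) = 3*I*sqrt(287)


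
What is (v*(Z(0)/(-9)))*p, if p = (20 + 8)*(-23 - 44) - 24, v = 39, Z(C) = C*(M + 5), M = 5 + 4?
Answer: 0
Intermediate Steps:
M = 9
Z(C) = 14*C (Z(C) = C*(9 + 5) = C*14 = 14*C)
p = -1900 (p = 28*(-67) - 24 = -1876 - 24 = -1900)
(v*(Z(0)/(-9)))*p = (39*((14*0)/(-9)))*(-1900) = (39*(0*(-⅑)))*(-1900) = (39*0)*(-1900) = 0*(-1900) = 0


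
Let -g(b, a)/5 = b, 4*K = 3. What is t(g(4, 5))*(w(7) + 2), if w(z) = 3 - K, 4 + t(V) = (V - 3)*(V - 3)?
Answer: 8925/4 ≈ 2231.3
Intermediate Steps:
K = ¾ (K = (¼)*3 = ¾ ≈ 0.75000)
g(b, a) = -5*b
t(V) = -4 + (-3 + V)² (t(V) = -4 + (V - 3)*(V - 3) = -4 + (-3 + V)*(-3 + V) = -4 + (-3 + V)²)
w(z) = 9/4 (w(z) = 3 - 1*¾ = 3 - ¾ = 9/4)
t(g(4, 5))*(w(7) + 2) = (-4 + (-3 - 5*4)²)*(9/4 + 2) = (-4 + (-3 - 20)²)*(17/4) = (-4 + (-23)²)*(17/4) = (-4 + 529)*(17/4) = 525*(17/4) = 8925/4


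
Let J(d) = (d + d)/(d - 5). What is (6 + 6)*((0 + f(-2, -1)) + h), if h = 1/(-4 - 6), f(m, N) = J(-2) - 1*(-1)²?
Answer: -222/35 ≈ -6.3429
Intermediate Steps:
J(d) = 2*d/(-5 + d) (J(d) = (2*d)/(-5 + d) = 2*d/(-5 + d))
f(m, N) = -3/7 (f(m, N) = 2*(-2)/(-5 - 2) - 1*(-1)² = 2*(-2)/(-7) - 1*1 = 2*(-2)*(-⅐) - 1 = 4/7 - 1 = -3/7)
h = -⅒ (h = 1/(-10) = -⅒ ≈ -0.10000)
(6 + 6)*((0 + f(-2, -1)) + h) = (6 + 6)*((0 - 3/7) - ⅒) = 12*(-3/7 - ⅒) = 12*(-37/70) = -222/35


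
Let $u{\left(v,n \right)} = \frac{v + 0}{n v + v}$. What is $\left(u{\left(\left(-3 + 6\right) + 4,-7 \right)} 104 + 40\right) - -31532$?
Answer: $\frac{94664}{3} \approx 31555.0$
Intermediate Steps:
$u{\left(v,n \right)} = \frac{v}{v + n v}$
$\left(u{\left(\left(-3 + 6\right) + 4,-7 \right)} 104 + 40\right) - -31532 = \left(\frac{1}{1 - 7} \cdot 104 + 40\right) - -31532 = \left(\frac{1}{-6} \cdot 104 + 40\right) + 31532 = \left(\left(- \frac{1}{6}\right) 104 + 40\right) + 31532 = \left(- \frac{52}{3} + 40\right) + 31532 = \frac{68}{3} + 31532 = \frac{94664}{3}$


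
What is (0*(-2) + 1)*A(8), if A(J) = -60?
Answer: -60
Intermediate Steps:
(0*(-2) + 1)*A(8) = (0*(-2) + 1)*(-60) = (0 + 1)*(-60) = 1*(-60) = -60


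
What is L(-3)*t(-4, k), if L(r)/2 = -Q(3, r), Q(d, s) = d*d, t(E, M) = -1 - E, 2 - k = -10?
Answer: -54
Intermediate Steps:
k = 12 (k = 2 - 1*(-10) = 2 + 10 = 12)
Q(d, s) = d**2
L(r) = -18 (L(r) = 2*(-1*3**2) = 2*(-1*9) = 2*(-9) = -18)
L(-3)*t(-4, k) = -18*(-1 - 1*(-4)) = -18*(-1 + 4) = -18*3 = -54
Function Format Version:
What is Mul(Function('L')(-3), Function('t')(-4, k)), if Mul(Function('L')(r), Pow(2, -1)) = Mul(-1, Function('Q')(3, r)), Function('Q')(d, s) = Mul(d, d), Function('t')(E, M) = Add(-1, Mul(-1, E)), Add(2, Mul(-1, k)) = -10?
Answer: -54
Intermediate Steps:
k = 12 (k = Add(2, Mul(-1, -10)) = Add(2, 10) = 12)
Function('Q')(d, s) = Pow(d, 2)
Function('L')(r) = -18 (Function('L')(r) = Mul(2, Mul(-1, Pow(3, 2))) = Mul(2, Mul(-1, 9)) = Mul(2, -9) = -18)
Mul(Function('L')(-3), Function('t')(-4, k)) = Mul(-18, Add(-1, Mul(-1, -4))) = Mul(-18, Add(-1, 4)) = Mul(-18, 3) = -54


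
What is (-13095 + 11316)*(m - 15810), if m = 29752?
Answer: -24802818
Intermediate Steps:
(-13095 + 11316)*(m - 15810) = (-13095 + 11316)*(29752 - 15810) = -1779*13942 = -24802818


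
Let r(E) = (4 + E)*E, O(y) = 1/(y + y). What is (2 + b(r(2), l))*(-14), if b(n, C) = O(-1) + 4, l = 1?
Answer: -77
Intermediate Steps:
O(y) = 1/(2*y)
r(E) = E*(4 + E)
b(n, C) = 7/2 (b(n, C) = (½)/(-1) + 4 = (½)*(-1) + 4 = -½ + 4 = 7/2)
(2 + b(r(2), l))*(-14) = (2 + 7/2)*(-14) = (11/2)*(-14) = -77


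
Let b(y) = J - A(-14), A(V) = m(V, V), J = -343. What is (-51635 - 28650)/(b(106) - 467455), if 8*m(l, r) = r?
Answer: 64228/374237 ≈ 0.17162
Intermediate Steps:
m(l, r) = r/8
A(V) = V/8
b(y) = -1365/4 (b(y) = -343 - (-14)/8 = -343 - 1*(-7/4) = -343 + 7/4 = -1365/4)
(-51635 - 28650)/(b(106) - 467455) = (-51635 - 28650)/(-1365/4 - 467455) = -80285/(-1871185/4) = -80285*(-4/1871185) = 64228/374237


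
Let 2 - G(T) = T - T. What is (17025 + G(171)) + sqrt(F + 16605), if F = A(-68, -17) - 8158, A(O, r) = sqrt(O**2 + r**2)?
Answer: 17027 + sqrt(8447 + 17*sqrt(17)) ≈ 17119.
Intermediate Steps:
G(T) = 2 (G(T) = 2 - (T - T) = 2 - 1*0 = 2 + 0 = 2)
F = -8158 + 17*sqrt(17) (F = sqrt((-68)**2 + (-17)**2) - 8158 = sqrt(4624 + 289) - 8158 = sqrt(4913) - 8158 = 17*sqrt(17) - 8158 = -8158 + 17*sqrt(17) ≈ -8087.9)
(17025 + G(171)) + sqrt(F + 16605) = (17025 + 2) + sqrt((-8158 + 17*sqrt(17)) + 16605) = 17027 + sqrt(8447 + 17*sqrt(17))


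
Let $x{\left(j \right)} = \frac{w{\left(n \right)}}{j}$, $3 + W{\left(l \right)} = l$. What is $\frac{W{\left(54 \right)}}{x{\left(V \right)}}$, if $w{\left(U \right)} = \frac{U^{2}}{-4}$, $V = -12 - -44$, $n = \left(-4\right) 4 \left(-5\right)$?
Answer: $- \frac{51}{50} \approx -1.02$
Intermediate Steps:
$W{\left(l \right)} = -3 + l$
$n = 80$ ($n = \left(-16\right) \left(-5\right) = 80$)
$V = 32$ ($V = -12 + 44 = 32$)
$w{\left(U \right)} = - \frac{U^{2}}{4}$ ($w{\left(U \right)} = U^{2} \left(- \frac{1}{4}\right) = - \frac{U^{2}}{4}$)
$x{\left(j \right)} = - \frac{1600}{j}$ ($x{\left(j \right)} = \frac{\left(- \frac{1}{4}\right) 80^{2}}{j} = \frac{\left(- \frac{1}{4}\right) 6400}{j} = - \frac{1600}{j}$)
$\frac{W{\left(54 \right)}}{x{\left(V \right)}} = \frac{-3 + 54}{\left(-1600\right) \frac{1}{32}} = \frac{51}{\left(-1600\right) \frac{1}{32}} = \frac{51}{-50} = 51 \left(- \frac{1}{50}\right) = - \frac{51}{50}$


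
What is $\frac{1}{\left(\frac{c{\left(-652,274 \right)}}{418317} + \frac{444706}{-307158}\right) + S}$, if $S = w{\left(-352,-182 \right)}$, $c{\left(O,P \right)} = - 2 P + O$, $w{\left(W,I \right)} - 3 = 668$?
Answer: $\frac{21414902181}{14338333251884} \approx 0.0014935$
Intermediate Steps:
$w{\left(W,I \right)} = 671$ ($w{\left(W,I \right)} = 3 + 668 = 671$)
$c{\left(O,P \right)} = O - 2 P$
$S = 671$
$\frac{1}{\left(\frac{c{\left(-652,274 \right)}}{418317} + \frac{444706}{-307158}\right) + S} = \frac{1}{\left(\frac{-652 - 548}{418317} + \frac{444706}{-307158}\right) + 671} = \frac{1}{\left(\left(-652 - 548\right) \frac{1}{418317} + 444706 \left(- \frac{1}{307158}\right)\right) + 671} = \frac{1}{\left(\left(-1200\right) \frac{1}{418317} - \frac{222353}{153579}\right) + 671} = \frac{1}{\left(- \frac{400}{139439} - \frac{222353}{153579}\right) + 671} = \frac{1}{- \frac{31066111567}{21414902181} + 671} = \frac{1}{\frac{14338333251884}{21414902181}} = \frac{21414902181}{14338333251884}$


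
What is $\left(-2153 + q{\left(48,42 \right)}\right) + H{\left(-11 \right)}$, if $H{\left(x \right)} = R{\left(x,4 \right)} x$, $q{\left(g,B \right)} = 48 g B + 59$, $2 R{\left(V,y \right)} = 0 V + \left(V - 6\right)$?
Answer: $\frac{189535}{2} \approx 94768.0$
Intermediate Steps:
$R{\left(V,y \right)} = -3 + \frac{V}{2}$ ($R{\left(V,y \right)} = \frac{0 V + \left(V - 6\right)}{2} = \frac{0 + \left(-6 + V\right)}{2} = \frac{-6 + V}{2} = -3 + \frac{V}{2}$)
$q{\left(g,B \right)} = 59 + 48 B g$ ($q{\left(g,B \right)} = 48 B g + 59 = 59 + 48 B g$)
$H{\left(x \right)} = x \left(-3 + \frac{x}{2}\right)$ ($H{\left(x \right)} = \left(-3 + \frac{x}{2}\right) x = x \left(-3 + \frac{x}{2}\right)$)
$\left(-2153 + q{\left(48,42 \right)}\right) + H{\left(-11 \right)} = \left(-2153 + \left(59 + 48 \cdot 42 \cdot 48\right)\right) + \frac{1}{2} \left(-11\right) \left(-6 - 11\right) = \left(-2153 + \left(59 + 96768\right)\right) + \frac{1}{2} \left(-11\right) \left(-17\right) = \left(-2153 + 96827\right) + \frac{187}{2} = 94674 + \frac{187}{2} = \frac{189535}{2}$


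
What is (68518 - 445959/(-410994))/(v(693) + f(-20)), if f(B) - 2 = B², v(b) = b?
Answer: 1042997513/16668090 ≈ 62.575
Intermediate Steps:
f(B) = 2 + B²
(68518 - 445959/(-410994))/(v(693) + f(-20)) = (68518 - 445959/(-410994))/(693 + (2 + (-20)²)) = (68518 - 445959*(-1/410994))/(693 + (2 + 400)) = (68518 + 16517/15222)/(693 + 402) = (1042997513/15222)/1095 = (1042997513/15222)*(1/1095) = 1042997513/16668090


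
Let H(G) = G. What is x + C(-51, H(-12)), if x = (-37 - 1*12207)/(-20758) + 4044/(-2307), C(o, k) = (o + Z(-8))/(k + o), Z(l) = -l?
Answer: -241631269/502831413 ≈ -0.48054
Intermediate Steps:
C(o, k) = (8 + o)/(k + o) (C(o, k) = (o - 1*(-8))/(k + o) = (o + 8)/(k + o) = (8 + o)/(k + o))
x = -9283074/7981451 (x = (-37 - 12207)*(-1/20758) + 4044*(-1/2307) = -12244*(-1/20758) - 1348/769 = 6122/10379 - 1348/769 = -9283074/7981451 ≈ -1.1631)
x + C(-51, H(-12)) = -9283074/7981451 + (8 - 51)/(-12 - 51) = -9283074/7981451 - 43/(-63) = -9283074/7981451 - 1/63*(-43) = -9283074/7981451 + 43/63 = -241631269/502831413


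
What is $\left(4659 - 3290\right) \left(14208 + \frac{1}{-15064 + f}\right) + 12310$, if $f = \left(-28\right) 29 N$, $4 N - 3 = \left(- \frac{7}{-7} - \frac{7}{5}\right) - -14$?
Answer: $\frac{1793890954633}{92169} \approx 1.9463 \cdot 10^{7}$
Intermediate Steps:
$N = \frac{83}{20}$ ($N = \frac{3}{4} + \frac{\left(- \frac{7}{-7} - \frac{7}{5}\right) - -14}{4} = \frac{3}{4} + \frac{\left(\left(-7\right) \left(- \frac{1}{7}\right) - \frac{7}{5}\right) + 14}{4} = \frac{3}{4} + \frac{\left(1 - \frac{7}{5}\right) + 14}{4} = \frac{3}{4} + \frac{- \frac{2}{5} + 14}{4} = \frac{3}{4} + \frac{1}{4} \cdot \frac{68}{5} = \frac{3}{4} + \frac{17}{5} = \frac{83}{20} \approx 4.15$)
$f = - \frac{16849}{5}$ ($f = \left(-28\right) 29 \cdot \frac{83}{20} = \left(-812\right) \frac{83}{20} = - \frac{16849}{5} \approx -3369.8$)
$\left(4659 - 3290\right) \left(14208 + \frac{1}{-15064 + f}\right) + 12310 = \left(4659 - 3290\right) \left(14208 + \frac{1}{-15064 - \frac{16849}{5}}\right) + 12310 = 1369 \left(14208 + \frac{1}{- \frac{92169}{5}}\right) + 12310 = 1369 \left(14208 - \frac{5}{92169}\right) + 12310 = 1369 \cdot \frac{1309537147}{92169} + 12310 = \frac{1792756354243}{92169} + 12310 = \frac{1793890954633}{92169}$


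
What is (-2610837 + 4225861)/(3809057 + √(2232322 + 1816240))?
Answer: 878816924624/2072701597241 - 1615024*√4048562/14508911180687 ≈ 0.42377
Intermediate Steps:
(-2610837 + 4225861)/(3809057 + √(2232322 + 1816240)) = 1615024/(3809057 + √4048562)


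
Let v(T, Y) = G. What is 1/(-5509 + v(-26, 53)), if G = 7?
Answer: -1/5502 ≈ -0.00018175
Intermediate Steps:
v(T, Y) = 7
1/(-5509 + v(-26, 53)) = 1/(-5509 + 7) = 1/(-5502) = -1/5502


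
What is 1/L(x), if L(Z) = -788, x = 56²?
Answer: -1/788 ≈ -0.0012690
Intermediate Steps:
x = 3136
1/L(x) = 1/(-788) = -1/788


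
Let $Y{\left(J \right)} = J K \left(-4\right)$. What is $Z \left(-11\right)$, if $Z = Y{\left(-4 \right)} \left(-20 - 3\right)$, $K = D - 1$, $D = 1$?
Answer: $0$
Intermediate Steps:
$K = 0$ ($K = 1 - 1 = 0$)
$Y{\left(J \right)} = 0$ ($Y{\left(J \right)} = J 0 \left(-4\right) = 0 \left(-4\right) = 0$)
$Z = 0$ ($Z = 0 \left(-20 - 3\right) = 0 \left(-23\right) = 0$)
$Z \left(-11\right) = 0 \left(-11\right) = 0$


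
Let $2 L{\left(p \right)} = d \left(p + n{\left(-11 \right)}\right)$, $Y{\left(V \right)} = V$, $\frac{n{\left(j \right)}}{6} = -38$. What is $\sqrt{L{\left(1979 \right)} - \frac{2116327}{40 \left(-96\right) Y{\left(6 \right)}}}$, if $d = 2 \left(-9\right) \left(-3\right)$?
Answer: $\frac{\sqrt{10913784070}}{480} \approx 217.64$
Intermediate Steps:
$n{\left(j \right)} = -228$ ($n{\left(j \right)} = 6 \left(-38\right) = -228$)
$d = 54$ ($d = \left(-18\right) \left(-3\right) = 54$)
$L{\left(p \right)} = -6156 + 27 p$ ($L{\left(p \right)} = \frac{54 \left(p - 228\right)}{2} = \frac{54 \left(-228 + p\right)}{2} = \frac{-12312 + 54 p}{2} = -6156 + 27 p$)
$\sqrt{L{\left(1979 \right)} - \frac{2116327}{40 \left(-96\right) Y{\left(6 \right)}}} = \sqrt{\left(-6156 + 27 \cdot 1979\right) - \frac{2116327}{40 \left(-96\right) 6}} = \sqrt{\left(-6156 + 53433\right) - \frac{2116327}{\left(-3840\right) 6}} = \sqrt{47277 - \frac{2116327}{-23040}} = \sqrt{47277 - - \frac{2116327}{23040}} = \sqrt{47277 + \frac{2116327}{23040}} = \sqrt{\frac{1091378407}{23040}} = \frac{\sqrt{10913784070}}{480}$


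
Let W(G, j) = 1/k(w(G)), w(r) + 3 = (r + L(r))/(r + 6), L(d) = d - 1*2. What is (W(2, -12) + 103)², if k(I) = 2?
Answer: 42849/4 ≈ 10712.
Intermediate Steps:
L(d) = -2 + d (L(d) = d - 2 = -2 + d)
w(r) = -3 + (-2 + 2*r)/(6 + r) (w(r) = -3 + (r + (-2 + r))/(r + 6) = -3 + (-2 + 2*r)/(6 + r))
W(G, j) = ½ (W(G, j) = 1/2 = ½)
(W(2, -12) + 103)² = (½ + 103)² = (207/2)² = 42849/4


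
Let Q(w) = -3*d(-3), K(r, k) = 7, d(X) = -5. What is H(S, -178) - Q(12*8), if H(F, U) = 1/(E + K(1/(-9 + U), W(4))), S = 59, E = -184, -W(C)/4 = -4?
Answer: -2656/177 ≈ -15.006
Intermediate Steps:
W(C) = 16 (W(C) = -4*(-4) = 16)
Q(w) = 15 (Q(w) = -3*(-5) = 15)
H(F, U) = -1/177 (H(F, U) = 1/(-184 + 7) = 1/(-177) = -1/177)
H(S, -178) - Q(12*8) = -1/177 - 1*15 = -1/177 - 15 = -2656/177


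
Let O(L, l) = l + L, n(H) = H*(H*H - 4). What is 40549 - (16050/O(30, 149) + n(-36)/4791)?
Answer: 11568602153/285863 ≈ 40469.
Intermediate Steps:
n(H) = H*(-4 + H²) (n(H) = H*(H² - 4) = H*(-4 + H²))
O(L, l) = L + l
40549 - (16050/O(30, 149) + n(-36)/4791) = 40549 - (16050/(30 + 149) - 36*(-4 + (-36)²)/4791) = 40549 - (16050/179 - 36*(-4 + 1296)*(1/4791)) = 40549 - (16050*(1/179) - 36*1292*(1/4791)) = 40549 - (16050/179 - 46512*1/4791) = 40549 - (16050/179 - 15504/1597) = 40549 - 1*22856634/285863 = 40549 - 22856634/285863 = 11568602153/285863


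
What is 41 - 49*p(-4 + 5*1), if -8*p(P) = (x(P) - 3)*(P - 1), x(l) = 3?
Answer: 41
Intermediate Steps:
p(P) = 0 (p(P) = -(3 - 3)*(P - 1)/8 = -0*(-1 + P) = -1/8*0 = 0)
41 - 49*p(-4 + 5*1) = 41 - 49*0 = 41 + 0 = 41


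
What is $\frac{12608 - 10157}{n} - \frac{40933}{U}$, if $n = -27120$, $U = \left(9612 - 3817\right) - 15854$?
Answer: $\frac{361816117}{90933360} \approx 3.9789$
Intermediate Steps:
$U = -10059$ ($U = 5795 - 15854 = -10059$)
$\frac{12608 - 10157}{n} - \frac{40933}{U} = \frac{12608 - 10157}{-27120} - \frac{40933}{-10059} = \left(12608 - 10157\right) \left(- \frac{1}{27120}\right) - - \frac{40933}{10059} = 2451 \left(- \frac{1}{27120}\right) + \frac{40933}{10059} = - \frac{817}{9040} + \frac{40933}{10059} = \frac{361816117}{90933360}$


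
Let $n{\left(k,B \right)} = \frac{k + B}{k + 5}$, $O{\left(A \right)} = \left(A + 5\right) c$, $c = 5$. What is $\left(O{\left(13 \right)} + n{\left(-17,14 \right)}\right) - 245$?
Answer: $- \frac{619}{4} \approx -154.75$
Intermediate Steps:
$O{\left(A \right)} = 25 + 5 A$ ($O{\left(A \right)} = \left(A + 5\right) 5 = \left(5 + A\right) 5 = 25 + 5 A$)
$n{\left(k,B \right)} = \frac{B + k}{5 + k}$
$\left(O{\left(13 \right)} + n{\left(-17,14 \right)}\right) - 245 = \left(\left(25 + 5 \cdot 13\right) + \frac{14 - 17}{5 - 17}\right) - 245 = \left(\left(25 + 65\right) + \frac{1}{-12} \left(-3\right)\right) - 245 = \left(90 - - \frac{1}{4}\right) - 245 = \left(90 + \frac{1}{4}\right) - 245 = \frac{361}{4} - 245 = - \frac{619}{4}$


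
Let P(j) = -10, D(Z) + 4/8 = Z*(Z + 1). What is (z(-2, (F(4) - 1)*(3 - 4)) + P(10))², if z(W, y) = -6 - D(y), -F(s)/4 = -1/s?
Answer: 961/4 ≈ 240.25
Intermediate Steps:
F(s) = 4/s (F(s) = -(-4)/s = 4/s)
D(Z) = -½ + Z*(1 + Z) (D(Z) = -½ + Z*(Z + 1) = -½ + Z*(1 + Z))
z(W, y) = -11/2 - y - y² (z(W, y) = -6 - (-½ + y + y²) = -6 + (½ - y - y²) = -11/2 - y - y²)
(z(-2, (F(4) - 1)*(3 - 4)) + P(10))² = ((-11/2 - (4/4 - 1)*(3 - 4) - ((4/4 - 1)*(3 - 4))²) - 10)² = ((-11/2 - (4*(¼) - 1)*(-1) - ((4*(¼) - 1)*(-1))²) - 10)² = ((-11/2 - (1 - 1)*(-1) - ((1 - 1)*(-1))²) - 10)² = ((-11/2 - 0*(-1) - (0*(-1))²) - 10)² = ((-11/2 - 1*0 - 1*0²) - 10)² = ((-11/2 + 0 - 1*0) - 10)² = ((-11/2 + 0 + 0) - 10)² = (-11/2 - 10)² = (-31/2)² = 961/4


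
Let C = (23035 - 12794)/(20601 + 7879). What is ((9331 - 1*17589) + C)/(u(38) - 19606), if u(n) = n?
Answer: 235177599/557296640 ≈ 0.42200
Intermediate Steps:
C = 10241/28480 ≈ 0.35959
((9331 - 1*17589) + C)/(u(38) - 19606) = ((9331 - 1*17589) + 10241/28480)/(38 - 19606) = ((9331 - 17589) + 10241/28480)/(-19568) = (-8258 + 10241/28480)*(-1/19568) = -235177599/28480*(-1/19568) = 235177599/557296640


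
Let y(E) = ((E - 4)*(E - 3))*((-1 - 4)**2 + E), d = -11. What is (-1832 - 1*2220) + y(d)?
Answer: -1112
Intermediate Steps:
y(E) = (-4 + E)*(-3 + E)*(25 + E) (y(E) = ((-4 + E)*(-3 + E))*((-5)**2 + E) = ((-4 + E)*(-3 + E))*(25 + E) = (-4 + E)*(-3 + E)*(25 + E))
(-1832 - 1*2220) + y(d) = (-1832 - 1*2220) + (300 + (-11)**3 - 163*(-11) + 18*(-11)**2) = (-1832 - 2220) + (300 - 1331 + 1793 + 18*121) = -4052 + (300 - 1331 + 1793 + 2178) = -4052 + 2940 = -1112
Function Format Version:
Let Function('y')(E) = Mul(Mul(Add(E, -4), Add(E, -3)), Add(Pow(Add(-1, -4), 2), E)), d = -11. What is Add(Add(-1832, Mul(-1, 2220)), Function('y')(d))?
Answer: -1112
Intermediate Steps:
Function('y')(E) = Mul(Add(-4, E), Add(-3, E), Add(25, E)) (Function('y')(E) = Mul(Mul(Add(-4, E), Add(-3, E)), Add(Pow(-5, 2), E)) = Mul(Mul(Add(-4, E), Add(-3, E)), Add(25, E)) = Mul(Add(-4, E), Add(-3, E), Add(25, E)))
Add(Add(-1832, Mul(-1, 2220)), Function('y')(d)) = Add(Add(-1832, Mul(-1, 2220)), Add(300, Pow(-11, 3), Mul(-163, -11), Mul(18, Pow(-11, 2)))) = Add(Add(-1832, -2220), Add(300, -1331, 1793, Mul(18, 121))) = Add(-4052, Add(300, -1331, 1793, 2178)) = Add(-4052, 2940) = -1112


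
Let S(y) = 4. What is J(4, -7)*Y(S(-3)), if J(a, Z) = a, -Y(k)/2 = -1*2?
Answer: 16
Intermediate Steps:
Y(k) = 4 (Y(k) = -(-2)*2 = -2*(-2) = 4)
J(4, -7)*Y(S(-3)) = 4*4 = 16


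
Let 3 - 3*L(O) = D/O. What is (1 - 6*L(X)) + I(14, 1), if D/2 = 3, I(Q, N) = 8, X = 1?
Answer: 15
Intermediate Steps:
D = 6 (D = 2*3 = 6)
L(O) = 1 - 2/O
(1 - 6*L(X)) + I(14, 1) = (1 - 6*(-2 + 1)/1) + 8 = (1 - 6*(-1)) + 8 = (1 + 6) + 8 = 7 + 8 = 15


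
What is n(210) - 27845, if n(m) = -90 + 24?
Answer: -27911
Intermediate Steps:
n(m) = -66
n(210) - 27845 = -66 - 27845 = -27911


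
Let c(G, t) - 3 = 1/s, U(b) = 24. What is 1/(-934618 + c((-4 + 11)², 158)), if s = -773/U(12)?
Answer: -773/722457419 ≈ -1.0700e-6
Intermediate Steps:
s = -773/24 ≈ -32.208
c(G, t) = 2295/773 (c(G, t) = 3 + 1/(-773/24) = 3 - 24/773 = 2295/773)
1/(-934618 + c((-4 + 11)², 158)) = 1/(-934618 + 2295/773) = 1/(-722457419/773) = -773/722457419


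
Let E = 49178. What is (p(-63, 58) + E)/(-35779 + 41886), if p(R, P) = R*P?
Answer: 45524/6107 ≈ 7.4544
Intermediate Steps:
p(R, P) = P*R
(p(-63, 58) + E)/(-35779 + 41886) = (58*(-63) + 49178)/(-35779 + 41886) = (-3654 + 49178)/6107 = 45524*(1/6107) = 45524/6107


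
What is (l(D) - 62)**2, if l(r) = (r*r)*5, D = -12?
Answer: 432964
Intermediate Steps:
l(r) = 5*r**2 (l(r) = r**2*5 = 5*r**2)
(l(D) - 62)**2 = (5*(-12)**2 - 62)**2 = (5*144 - 62)**2 = (720 - 62)**2 = 658**2 = 432964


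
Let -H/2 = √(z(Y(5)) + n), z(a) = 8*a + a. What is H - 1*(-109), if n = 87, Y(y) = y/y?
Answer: 109 - 8*√6 ≈ 89.404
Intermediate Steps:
Y(y) = 1
z(a) = 9*a
H = -8*√6 (H = -2*√(9*1 + 87) = -2*√(9 + 87) = -8*√6 ≈ -19.596)
H - 1*(-109) = -8*√6 - 1*(-109) = -8*√6 + 109 = 109 - 8*√6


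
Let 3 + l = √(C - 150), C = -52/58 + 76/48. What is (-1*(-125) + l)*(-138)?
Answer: -16836 - 23*I*√4520607/29 ≈ -16836.0 - 1686.3*I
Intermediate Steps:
C = 239/348 (C = -52*1/58 + 76*(1/48) = -26/29 + 19/12 = 239/348 ≈ 0.68678)
l = -3 + I*√4520607/174 (l = -3 + √(239/348 - 150) = -3 + √(-51961/348) = -3 + I*√4520607/174 ≈ -3.0 + 12.219*I)
(-1*(-125) + l)*(-138) = (-1*(-125) + (-3 + I*√4520607/174))*(-138) = (125 + (-3 + I*√4520607/174))*(-138) = (122 + I*√4520607/174)*(-138) = -16836 - 23*I*√4520607/29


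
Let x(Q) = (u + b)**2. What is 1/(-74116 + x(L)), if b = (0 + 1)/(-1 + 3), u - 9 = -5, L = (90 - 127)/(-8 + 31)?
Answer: -4/296383 ≈ -1.3496e-5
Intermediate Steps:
L = -37/23 ≈ -1.6087
u = 4 (u = 9 - 5 = 4)
b = 1/2 ≈ 0.50000
x(Q) = 81/4 (x(Q) = (4 + 1/2)**2 = (9/2)**2 = 81/4)
1/(-74116 + x(L)) = 1/(-74116 + 81/4) = 1/(-296383/4) = -4/296383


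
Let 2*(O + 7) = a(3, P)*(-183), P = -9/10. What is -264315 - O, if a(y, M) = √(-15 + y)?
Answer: -264308 + 183*I*√3 ≈ -2.6431e+5 + 316.97*I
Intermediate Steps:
P = -9/10 (P = -9*⅒ = -9/10 ≈ -0.90000)
O = -7 - 183*I*√3 (O = -7 + (√(-15 + 3)*(-183))/2 = -7 + (√(-12)*(-183))/2 = -7 + ((2*I*√3)*(-183))/2 = -7 + (-366*I*√3)/2 = -7 - 183*I*√3 ≈ -7.0 - 316.97*I)
-264315 - O = -264315 - (-7 - 183*I*√3) = -264315 + (7 + 183*I*√3) = -264308 + 183*I*√3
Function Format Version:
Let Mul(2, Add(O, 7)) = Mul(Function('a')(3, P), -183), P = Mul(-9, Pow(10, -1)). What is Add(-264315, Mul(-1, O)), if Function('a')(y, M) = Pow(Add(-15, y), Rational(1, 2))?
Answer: Add(-264308, Mul(183, I, Pow(3, Rational(1, 2)))) ≈ Add(-2.6431e+5, Mul(316.97, I))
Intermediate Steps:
P = Rational(-9, 10) (P = Mul(-9, Rational(1, 10)) = Rational(-9, 10) ≈ -0.90000)
O = Add(-7, Mul(-183, I, Pow(3, Rational(1, 2)))) (O = Add(-7, Mul(Rational(1, 2), Mul(Pow(Add(-15, 3), Rational(1, 2)), -183))) = Add(-7, Mul(Rational(1, 2), Mul(Pow(-12, Rational(1, 2)), -183))) = Add(-7, Mul(Rational(1, 2), Mul(Mul(2, I, Pow(3, Rational(1, 2))), -183))) = Add(-7, Mul(Rational(1, 2), Mul(-366, I, Pow(3, Rational(1, 2))))) = Add(-7, Mul(-183, I, Pow(3, Rational(1, 2)))) ≈ Add(-7.0000, Mul(-316.97, I)))
Add(-264315, Mul(-1, O)) = Add(-264315, Mul(-1, Add(-7, Mul(-183, I, Pow(3, Rational(1, 2)))))) = Add(-264315, Add(7, Mul(183, I, Pow(3, Rational(1, 2))))) = Add(-264308, Mul(183, I, Pow(3, Rational(1, 2))))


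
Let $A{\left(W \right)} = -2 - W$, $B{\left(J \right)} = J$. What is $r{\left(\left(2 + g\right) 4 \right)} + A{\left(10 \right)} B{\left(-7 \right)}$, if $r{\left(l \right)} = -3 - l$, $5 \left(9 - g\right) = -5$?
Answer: $33$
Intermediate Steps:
$g = 10$ ($g = 9 - -1 = 9 + 1 = 10$)
$r{\left(\left(2 + g\right) 4 \right)} + A{\left(10 \right)} B{\left(-7 \right)} = \left(-3 - \left(2 + 10\right) 4\right) + \left(-2 - 10\right) \left(-7\right) = \left(-3 - 12 \cdot 4\right) + \left(-2 - 10\right) \left(-7\right) = \left(-3 - 48\right) - -84 = \left(-3 - 48\right) + 84 = -51 + 84 = 33$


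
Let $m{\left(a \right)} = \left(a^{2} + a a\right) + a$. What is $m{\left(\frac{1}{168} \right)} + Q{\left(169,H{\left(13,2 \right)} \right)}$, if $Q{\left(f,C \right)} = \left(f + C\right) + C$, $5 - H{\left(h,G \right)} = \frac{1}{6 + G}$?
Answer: $\frac{2522605}{14112} \approx 178.76$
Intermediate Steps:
$H{\left(h,G \right)} = 5 - \frac{1}{6 + G}$
$Q{\left(f,C \right)} = f + 2 C$ ($Q{\left(f,C \right)} = \left(C + f\right) + C = f + 2 C$)
$m{\left(a \right)} = a + 2 a^{2}$ ($m{\left(a \right)} = \left(a^{2} + a^{2}\right) + a = 2 a^{2} + a = a + 2 a^{2}$)
$m{\left(\frac{1}{168} \right)} + Q{\left(169,H{\left(13,2 \right)} \right)} = \frac{1 + \frac{2}{168}}{168} + \left(169 + 2 \frac{29 + 5 \cdot 2}{6 + 2}\right) = \frac{1 + 2 \cdot \frac{1}{168}}{168} + \left(169 + 2 \frac{29 + 10}{8}\right) = \frac{1 + \frac{1}{84}}{168} + \left(169 + 2 \cdot \frac{1}{8} \cdot 39\right) = \frac{1}{168} \cdot \frac{85}{84} + \left(169 + 2 \cdot \frac{39}{8}\right) = \frac{85}{14112} + \left(169 + \frac{39}{4}\right) = \frac{85}{14112} + \frac{715}{4} = \frac{2522605}{14112}$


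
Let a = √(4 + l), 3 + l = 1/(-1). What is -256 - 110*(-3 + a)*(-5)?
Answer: -1906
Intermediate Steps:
l = -4 (l = -3 + 1/(-1) = -3 - 1 = -4)
a = 0 (a = √(4 - 4) = √0 = 0)
-256 - 110*(-3 + a)*(-5) = -256 - 110*(-3 + 0)*(-5) = -256 - (-330)*(-5) = -256 - 110*15 = -256 - 1650 = -1906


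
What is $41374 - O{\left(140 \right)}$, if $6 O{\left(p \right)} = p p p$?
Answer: $- \frac{1247878}{3} \approx -4.1596 \cdot 10^{5}$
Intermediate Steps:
$O{\left(p \right)} = \frac{p^{3}}{6}$ ($O{\left(p \right)} = \frac{p p p}{6} = \frac{p^{2} p}{6} = \frac{p^{3}}{6}$)
$41374 - O{\left(140 \right)} = 41374 - \frac{140^{3}}{6} = 41374 - \frac{1}{6} \cdot 2744000 = 41374 - \frac{1372000}{3} = - \frac{1247878}{3}$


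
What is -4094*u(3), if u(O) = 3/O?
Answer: -4094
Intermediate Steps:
-4094*u(3) = -12282/3 = -4094*1 = -4094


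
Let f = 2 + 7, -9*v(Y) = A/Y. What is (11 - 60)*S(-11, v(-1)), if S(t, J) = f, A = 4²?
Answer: -441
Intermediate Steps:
A = 16
v(Y) = -16/(9*Y)
f = 9
S(t, J) = 9
(11 - 60)*S(-11, v(-1)) = (11 - 60)*9 = -49*9 = -441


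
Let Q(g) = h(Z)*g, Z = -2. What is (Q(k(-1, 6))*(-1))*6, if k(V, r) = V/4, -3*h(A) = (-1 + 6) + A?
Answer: -3/2 ≈ -1.5000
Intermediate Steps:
h(A) = -5/3 - A/3 (h(A) = -((-1 + 6) + A)/3 = -(5 + A)/3 = -5/3 - A/3)
k(V, r) = V/4 (k(V, r) = V*(1/4) = V/4)
Q(g) = -g (Q(g) = (-5/3 - 1/3*(-2))*g = (-5/3 + 2/3)*g = -g)
(Q(k(-1, 6))*(-1))*6 = (-(-1)/4*(-1))*6 = (-1*(-1/4)*(-1))*6 = ((1/4)*(-1))*6 = -1/4*6 = -3/2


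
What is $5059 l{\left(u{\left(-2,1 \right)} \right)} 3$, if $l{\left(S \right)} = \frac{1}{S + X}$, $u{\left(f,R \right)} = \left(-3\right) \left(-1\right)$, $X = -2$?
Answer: $15177$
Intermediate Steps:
$u{\left(f,R \right)} = 3$
$l{\left(S \right)} = \frac{1}{-2 + S}$ ($l{\left(S \right)} = \frac{1}{S - 2} = \frac{1}{-2 + S}$)
$5059 l{\left(u{\left(-2,1 \right)} \right)} 3 = 5059 \frac{1}{-2 + 3} \cdot 3 = 5059 \cdot 1^{-1} \cdot 3 = 5059 \cdot 1 \cdot 3 = 5059 \cdot 3 = 15177$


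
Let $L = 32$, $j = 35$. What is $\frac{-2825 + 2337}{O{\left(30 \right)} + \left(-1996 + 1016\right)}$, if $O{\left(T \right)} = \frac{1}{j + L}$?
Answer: $\frac{32696}{65659} \approx 0.49797$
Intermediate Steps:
$O{\left(T \right)} = \frac{1}{67}$ ($O{\left(T \right)} = \frac{1}{35 + 32} = \frac{1}{67}$)
$\frac{-2825 + 2337}{O{\left(30 \right)} + \left(-1996 + 1016\right)} = \frac{-2825 + 2337}{\frac{1}{67} + \left(-1996 + 1016\right)} = - \frac{488}{\frac{1}{67} - 980} = - \frac{488}{- \frac{65659}{67}} = \left(-488\right) \left(- \frac{67}{65659}\right) = \frac{32696}{65659}$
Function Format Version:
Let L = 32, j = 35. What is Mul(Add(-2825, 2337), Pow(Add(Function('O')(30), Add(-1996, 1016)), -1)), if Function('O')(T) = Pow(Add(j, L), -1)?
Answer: Rational(32696, 65659) ≈ 0.49797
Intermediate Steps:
Function('O')(T) = Rational(1, 67) (Function('O')(T) = Pow(Add(35, 32), -1) = Pow(67, -1) = Rational(1, 67))
Mul(Add(-2825, 2337), Pow(Add(Function('O')(30), Add(-1996, 1016)), -1)) = Mul(Add(-2825, 2337), Pow(Add(Rational(1, 67), Add(-1996, 1016)), -1)) = Mul(-488, Pow(Add(Rational(1, 67), -980), -1)) = Mul(-488, Pow(Rational(-65659, 67), -1)) = Mul(-488, Rational(-67, 65659)) = Rational(32696, 65659)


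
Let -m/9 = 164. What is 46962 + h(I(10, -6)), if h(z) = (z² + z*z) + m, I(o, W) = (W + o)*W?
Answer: 46638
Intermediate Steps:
m = -1476 (m = -9*164 = -1476)
I(o, W) = W*(W + o)
h(z) = -1476 + 2*z² (h(z) = (z² + z*z) - 1476 = (z² + z²) - 1476 = 2*z² - 1476 = -1476 + 2*z²)
46962 + h(I(10, -6)) = 46962 + (-1476 + 2*(-6*(-6 + 10))²) = 46962 + (-1476 + 2*(-6*4)²) = 46962 + (-1476 + 2*(-24)²) = 46962 + (-1476 + 2*576) = 46962 + (-1476 + 1152) = 46962 - 324 = 46638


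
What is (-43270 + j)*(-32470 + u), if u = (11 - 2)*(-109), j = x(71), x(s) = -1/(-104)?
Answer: 150532142629/104 ≈ 1.4474e+9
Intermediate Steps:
x(s) = 1/104 (x(s) = -1*(-1/104) = 1/104)
j = 1/104 ≈ 0.0096154
u = -981 (u = 9*(-109) = -981)
(-43270 + j)*(-32470 + u) = (-43270 + 1/104)*(-32470 - 981) = -4500079/104*(-33451) = 150532142629/104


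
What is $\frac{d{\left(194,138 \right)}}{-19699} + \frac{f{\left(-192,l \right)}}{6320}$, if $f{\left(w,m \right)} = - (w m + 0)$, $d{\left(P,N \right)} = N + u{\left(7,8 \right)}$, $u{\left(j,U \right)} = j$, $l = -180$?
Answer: $- \frac{8521423}{1556221} \approx -5.4757$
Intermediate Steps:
$d{\left(P,N \right)} = 7 + N$ ($d{\left(P,N \right)} = N + 7 = 7 + N$)
$f{\left(w,m \right)} = - m w$ ($f{\left(w,m \right)} = - (m w + 0) = - m w$)
$\frac{d{\left(194,138 \right)}}{-19699} + \frac{f{\left(-192,l \right)}}{6320} = \frac{7 + 138}{-19699} + \frac{\left(-1\right) \left(-180\right) \left(-192\right)}{6320} = 145 \left(- \frac{1}{19699}\right) - \frac{432}{79} = - \frac{145}{19699} - \frac{432}{79} = - \frac{8521423}{1556221}$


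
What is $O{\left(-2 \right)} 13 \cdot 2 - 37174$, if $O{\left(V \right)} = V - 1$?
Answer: $-37252$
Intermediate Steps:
$O{\left(V \right)} = -1 + V$
$O{\left(-2 \right)} 13 \cdot 2 - 37174 = \left(-1 - 2\right) 13 \cdot 2 - 37174 = \left(-3\right) 13 \cdot 2 - 37174 = \left(-39\right) 2 - 37174 = -78 - 37174 = -37252$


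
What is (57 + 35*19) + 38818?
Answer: 39540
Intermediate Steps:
(57 + 35*19) + 38818 = (57 + 665) + 38818 = 722 + 38818 = 39540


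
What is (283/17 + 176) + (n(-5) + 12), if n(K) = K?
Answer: 3394/17 ≈ 199.65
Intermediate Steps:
(283/17 + 176) + (n(-5) + 12) = (283/17 + 176) + (-5 + 12) = (283*(1/17) + 176) + 7 = (283/17 + 176) + 7 = 3275/17 + 7 = 3394/17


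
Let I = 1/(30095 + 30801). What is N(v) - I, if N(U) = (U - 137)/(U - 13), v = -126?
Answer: 16015509/8464544 ≈ 1.8921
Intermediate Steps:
N(U) = (-137 + U)/(-13 + U)
I = 1/60896 ≈ 1.6421e-5
N(v) - I = (-137 - 126)/(-13 - 126) - 1*1/60896 = -263/(-139) - 1/60896 = -1/139*(-263) - 1/60896 = 263/139 - 1/60896 = 16015509/8464544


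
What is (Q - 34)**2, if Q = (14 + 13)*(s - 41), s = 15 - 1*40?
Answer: 3297856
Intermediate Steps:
s = -25 (s = 15 - 40 = -25)
Q = -1782 (Q = (14 + 13)*(-25 - 41) = 27*(-66) = -1782)
(Q - 34)**2 = (-1782 - 34)**2 = (-1816)**2 = 3297856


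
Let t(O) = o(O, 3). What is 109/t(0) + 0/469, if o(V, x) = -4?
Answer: -109/4 ≈ -27.250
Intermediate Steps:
t(O) = -4
109/t(0) + 0/469 = 109/(-4) + 0/469 = 109*(-1/4) + 0*(1/469) = -109/4 + 0 = -109/4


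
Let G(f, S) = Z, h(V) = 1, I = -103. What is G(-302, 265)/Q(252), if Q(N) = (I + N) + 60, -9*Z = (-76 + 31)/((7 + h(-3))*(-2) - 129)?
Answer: -1/6061 ≈ -0.00016499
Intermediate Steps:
Z = -1/29 (Z = -(-76 + 31)/(9*((7 + 1)*(-2) - 129)) = -(-5)/(8*(-2) - 129) = -(-5)/(-16 - 129) = -(-5)/(-145) = -(-5)*(-1)/145 = -⅑*9/29 = -1/29 ≈ -0.034483)
G(f, S) = -1/29
Q(N) = -43 + N (Q(N) = (-103 + N) + 60 = -43 + N)
G(-302, 265)/Q(252) = -1/(29*(-43 + 252)) = -1/29/209 = -1/29*1/209 = -1/6061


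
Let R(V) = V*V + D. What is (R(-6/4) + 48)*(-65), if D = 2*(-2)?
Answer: -12025/4 ≈ -3006.3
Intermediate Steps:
D = -4
R(V) = -4 + V² (R(V) = V*V - 4 = V² - 4 = -4 + V²)
(R(-6/4) + 48)*(-65) = ((-4 + (-6/4)²) + 48)*(-65) = ((-4 + (-6*¼)²) + 48)*(-65) = ((-4 + (-3/2)²) + 48)*(-65) = ((-4 + 9/4) + 48)*(-65) = (-7/4 + 48)*(-65) = (185/4)*(-65) = -12025/4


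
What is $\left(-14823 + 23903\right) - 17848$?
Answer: $-8768$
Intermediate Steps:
$\left(-14823 + 23903\right) - 17848 = 9080 - 17848 = -8768$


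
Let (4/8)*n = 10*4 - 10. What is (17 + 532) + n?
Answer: 609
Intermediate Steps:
n = 60 (n = 2*(10*4 - 10) = 2*(40 - 10) = 2*30 = 60)
(17 + 532) + n = (17 + 532) + 60 = 549 + 60 = 609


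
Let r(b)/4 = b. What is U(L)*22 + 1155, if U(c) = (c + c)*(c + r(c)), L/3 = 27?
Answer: 1444575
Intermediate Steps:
r(b) = 4*b
L = 81 (L = 3*27 = 81)
U(c) = 10*c² (U(c) = (c + c)*(c + 4*c) = (2*c)*(5*c) = 10*c²)
U(L)*22 + 1155 = (10*81²)*22 + 1155 = (10*6561)*22 + 1155 = 65610*22 + 1155 = 1443420 + 1155 = 1444575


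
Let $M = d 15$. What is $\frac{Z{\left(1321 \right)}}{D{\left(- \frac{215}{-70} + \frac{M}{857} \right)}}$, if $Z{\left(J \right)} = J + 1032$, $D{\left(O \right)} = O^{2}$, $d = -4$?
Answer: $\frac{338719065412}{1296792121} \approx 261.2$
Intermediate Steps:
$M = -60$ ($M = \left(-4\right) 15 = -60$)
$Z{\left(J \right)} = 1032 + J$
$\frac{Z{\left(1321 \right)}}{D{\left(- \frac{215}{-70} + \frac{M}{857} \right)}} = \frac{1032 + 1321}{\left(- \frac{215}{-70} - \frac{60}{857}\right)^{2}} = \frac{2353}{\left(\left(-215\right) \left(- \frac{1}{70}\right) - \frac{60}{857}\right)^{2}} = \frac{2353}{\left(\frac{43}{14} - \frac{60}{857}\right)^{2}} = \frac{2353}{\left(\frac{36011}{11998}\right)^{2}} = \frac{2353}{\frac{1296792121}{143952004}} = 2353 \cdot \frac{143952004}{1296792121} = \frac{338719065412}{1296792121}$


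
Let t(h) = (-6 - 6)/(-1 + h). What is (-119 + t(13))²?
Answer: 14400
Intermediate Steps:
t(h) = -12/(-1 + h)
(-119 + t(13))² = (-119 - 12/(-1 + 13))² = (-119 - 12/12)² = (-119 - 12*1/12)² = (-119 - 1)² = (-120)² = 14400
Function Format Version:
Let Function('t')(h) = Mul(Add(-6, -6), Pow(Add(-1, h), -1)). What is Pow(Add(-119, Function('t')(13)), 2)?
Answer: 14400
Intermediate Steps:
Function('t')(h) = Mul(-12, Pow(Add(-1, h), -1))
Pow(Add(-119, Function('t')(13)), 2) = Pow(Add(-119, Mul(-12, Pow(Add(-1, 13), -1))), 2) = Pow(Add(-119, Mul(-12, Pow(12, -1))), 2) = Pow(Add(-119, Mul(-12, Rational(1, 12))), 2) = Pow(Add(-119, -1), 2) = Pow(-120, 2) = 14400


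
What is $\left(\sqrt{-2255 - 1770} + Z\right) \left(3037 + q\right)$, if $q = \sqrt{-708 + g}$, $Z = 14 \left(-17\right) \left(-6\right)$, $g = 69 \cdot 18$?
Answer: $\left(1428 + 5 i \sqrt{161}\right) \left(3037 + \sqrt{534}\right) \approx 4.3698 \cdot 10^{6} + 1.9414 \cdot 10^{5} i$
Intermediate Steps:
$g = 1242$
$Z = 1428$ ($Z = \left(-238\right) \left(-6\right) = 1428$)
$q = \sqrt{534}$ ($q = \sqrt{-708 + 1242} = \sqrt{534} \approx 23.108$)
$\left(\sqrt{-2255 - 1770} + Z\right) \left(3037 + q\right) = \left(\sqrt{-2255 - 1770} + 1428\right) \left(3037 + \sqrt{534}\right) = \left(\sqrt{-4025} + 1428\right) \left(3037 + \sqrt{534}\right) = \left(5 i \sqrt{161} + 1428\right) \left(3037 + \sqrt{534}\right) = \left(1428 + 5 i \sqrt{161}\right) \left(3037 + \sqrt{534}\right)$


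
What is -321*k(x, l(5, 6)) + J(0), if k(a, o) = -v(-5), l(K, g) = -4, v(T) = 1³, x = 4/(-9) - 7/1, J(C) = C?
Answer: 321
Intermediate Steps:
x = -67/9 (x = 4*(-⅑) - 7*1 = -4/9 - 7 = -67/9 ≈ -7.4444)
v(T) = 1
k(a, o) = -1 (k(a, o) = -1*1 = -1)
-321*k(x, l(5, 6)) + J(0) = -321*(-1) + 0 = 321 + 0 = 321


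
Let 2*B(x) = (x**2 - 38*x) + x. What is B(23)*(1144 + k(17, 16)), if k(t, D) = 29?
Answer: -188853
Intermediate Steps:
B(x) = x**2/2 - 37*x/2 (B(x) = ((x**2 - 38*x) + x)/2 = (x**2 - 37*x)/2 = x**2/2 - 37*x/2)
B(23)*(1144 + k(17, 16)) = ((1/2)*23*(-37 + 23))*(1144 + 29) = ((1/2)*23*(-14))*1173 = -161*1173 = -188853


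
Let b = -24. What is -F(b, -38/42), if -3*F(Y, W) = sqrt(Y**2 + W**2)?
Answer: sqrt(254377)/63 ≈ 8.0057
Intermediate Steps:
F(Y, W) = -sqrt(W**2 + Y**2)/3 (F(Y, W) = -sqrt(Y**2 + W**2)/3 = -sqrt(W**2 + Y**2)/3)
-F(b, -38/42) = -(-1)*sqrt((-38/42)**2 + (-24)**2)/3 = -(-1)*sqrt((-38*1/42)**2 + 576)/3 = -(-1)*sqrt((-19/21)**2 + 576)/3 = -(-1)*sqrt(361/441 + 576)/3 = -(-1)*sqrt(254377/441)/3 = -(-1)*sqrt(254377)/21/3 = -(-1)*sqrt(254377)/63 = sqrt(254377)/63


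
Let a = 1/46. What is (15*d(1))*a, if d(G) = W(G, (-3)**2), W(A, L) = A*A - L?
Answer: -60/23 ≈ -2.6087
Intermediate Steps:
a = 1/46 ≈ 0.021739
W(A, L) = A**2 - L
d(G) = -9 + G**2 (d(G) = G**2 - 1*(-3)**2 = G**2 - 1*9 = G**2 - 9 = -9 + G**2)
(15*d(1))*a = (15*(-9 + 1**2))*(1/46) = (15*(-9 + 1))*(1/46) = (15*(-8))*(1/46) = -120*1/46 = -60/23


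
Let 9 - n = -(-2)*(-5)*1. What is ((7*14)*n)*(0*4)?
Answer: 0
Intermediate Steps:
n = 19 (n = 9 - (-(-2)*(-5)) = 9 - (-2*5) = 9 - (-10) = 9 - 1*(-10) = 9 + 10 = 19)
((7*14)*n)*(0*4) = ((7*14)*19)*(0*4) = (98*19)*0 = 1862*0 = 0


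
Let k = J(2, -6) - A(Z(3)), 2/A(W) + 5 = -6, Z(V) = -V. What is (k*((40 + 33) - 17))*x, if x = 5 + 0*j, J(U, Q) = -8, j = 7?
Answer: -24080/11 ≈ -2189.1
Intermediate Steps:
A(W) = -2/11 (A(W) = 2/(-5 - 6) = 2/(-11) = 2*(-1/11) = -2/11)
k = -86/11 (k = -8 - 1*(-2/11) = -8 + 2/11 = -86/11 ≈ -7.8182)
x = 5 (x = 5 + 0*7 = 5 + 0 = 5)
(k*((40 + 33) - 17))*x = -86*((40 + 33) - 17)/11*5 = -86*(73 - 17)/11*5 = -86/11*56*5 = -4816/11*5 = -24080/11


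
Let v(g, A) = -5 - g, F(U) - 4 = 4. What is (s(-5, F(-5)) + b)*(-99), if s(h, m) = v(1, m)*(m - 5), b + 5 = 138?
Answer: -11385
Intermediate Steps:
F(U) = 8 (F(U) = 4 + 4 = 8)
b = 133 (b = -5 + 138 = 133)
s(h, m) = 30 - 6*m (s(h, m) = (-5 - 1*1)*(m - 5) = (-5 - 1)*(-5 + m) = -6*(-5 + m) = 30 - 6*m)
(s(-5, F(-5)) + b)*(-99) = ((30 - 6*8) + 133)*(-99) = ((30 - 48) + 133)*(-99) = (-18 + 133)*(-99) = 115*(-99) = -11385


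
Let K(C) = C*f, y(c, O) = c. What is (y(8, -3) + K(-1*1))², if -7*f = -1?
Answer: 3025/49 ≈ 61.735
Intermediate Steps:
f = ⅐ (f = -⅐*(-1) = ⅐ ≈ 0.14286)
K(C) = C/7 (K(C) = C*(⅐) = C/7)
(y(8, -3) + K(-1*1))² = (8 + (-1*1)/7)² = (8 + (⅐)*(-1))² = (8 - ⅐)² = (55/7)² = 3025/49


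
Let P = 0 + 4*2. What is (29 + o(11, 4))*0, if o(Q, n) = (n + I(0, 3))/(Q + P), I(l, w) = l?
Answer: 0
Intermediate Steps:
P = 8 (P = 0 + 8 = 8)
o(Q, n) = n/(8 + Q) (o(Q, n) = (n + 0)/(Q + 8) = n/(8 + Q))
(29 + o(11, 4))*0 = (29 + 4/(8 + 11))*0 = (29 + 4/19)*0 = (555/19)*0 = 0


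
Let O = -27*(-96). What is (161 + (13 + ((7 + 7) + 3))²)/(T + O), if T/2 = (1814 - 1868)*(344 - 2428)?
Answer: 1061/227664 ≈ 0.0046604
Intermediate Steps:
O = 2592
T = 225072 (T = 2*((1814 - 1868)*(344 - 2428)) = 2*(-54*(-2084)) = 2*112536 = 225072)
(161 + (13 + ((7 + 7) + 3))²)/(T + O) = (161 + (13 + ((7 + 7) + 3))²)/(225072 + 2592) = (161 + (13 + (14 + 3))²)/227664 = (161 + (13 + 17)²)*(1/227664) = (161 + 30²)*(1/227664) = (161 + 900)*(1/227664) = 1061*(1/227664) = 1061/227664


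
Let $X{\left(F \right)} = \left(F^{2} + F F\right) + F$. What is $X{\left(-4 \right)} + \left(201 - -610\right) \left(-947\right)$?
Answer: $-767989$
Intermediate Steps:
$X{\left(F \right)} = F + 2 F^{2}$ ($X{\left(F \right)} = \left(F^{2} + F^{2}\right) + F = 2 F^{2} + F = F + 2 F^{2}$)
$X{\left(-4 \right)} + \left(201 - -610\right) \left(-947\right) = - 4 \left(1 + 2 \left(-4\right)\right) + \left(201 - -610\right) \left(-947\right) = - 4 \left(1 - 8\right) + \left(201 + 610\right) \left(-947\right) = \left(-4\right) \left(-7\right) + 811 \left(-947\right) = 28 - 768017 = -767989$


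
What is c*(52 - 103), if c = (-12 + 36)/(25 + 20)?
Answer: -136/5 ≈ -27.200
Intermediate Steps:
c = 8/15 (c = 24/45 = 24*(1/45) = 8/15 ≈ 0.53333)
c*(52 - 103) = 8*(52 - 103)/15 = (8/15)*(-51) = -136/5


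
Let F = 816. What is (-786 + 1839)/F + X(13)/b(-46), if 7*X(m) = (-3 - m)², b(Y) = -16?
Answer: -1895/1904 ≈ -0.99527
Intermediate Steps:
X(m) = (-3 - m)²/7
(-786 + 1839)/F + X(13)/b(-46) = (-786 + 1839)/816 + ((3 + 13)²/7)/(-16) = 1053*(1/816) + ((⅐)*16²)*(-1/16) = 351/272 + ((⅐)*256)*(-1/16) = 351/272 + (256/7)*(-1/16) = 351/272 - 16/7 = -1895/1904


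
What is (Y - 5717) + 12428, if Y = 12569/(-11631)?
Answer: 78043072/11631 ≈ 6709.9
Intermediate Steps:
Y = -12569/11631 (Y = 12569*(-1/11631) = -12569/11631 ≈ -1.0806)
(Y - 5717) + 12428 = (-12569/11631 - 5717) + 12428 = -66506996/11631 + 12428 = 78043072/11631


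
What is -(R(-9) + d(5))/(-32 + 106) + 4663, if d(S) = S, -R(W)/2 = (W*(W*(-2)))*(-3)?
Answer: 346029/74 ≈ 4676.1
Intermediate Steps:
R(W) = -12*W**2 (R(W) = -2*W*(W*(-2))*(-3) = -2*W*(-2*W)*(-3) = -2*(-2*W**2)*(-3) = -12*W**2)
-(R(-9) + d(5))/(-32 + 106) + 4663 = -(-12*(-9)**2 + 5)/(-32 + 106) + 4663 = -(-12*81 + 5)/74 + 4663 = -(-972 + 5)/74 + 4663 = -(-967)/74 + 4663 = -1*(-967/74) + 4663 = 967/74 + 4663 = 346029/74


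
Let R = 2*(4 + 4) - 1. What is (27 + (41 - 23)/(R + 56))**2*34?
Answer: 127303650/5041 ≈ 25254.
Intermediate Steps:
R = 15 (R = 2*8 - 1 = 16 - 1 = 15)
(27 + (41 - 23)/(R + 56))**2*34 = (27 + (41 - 23)/(15 + 56))**2*34 = (27 + 18/71)**2*34 = (1935/71)**2*34 = (3744225/5041)*34 = 127303650/5041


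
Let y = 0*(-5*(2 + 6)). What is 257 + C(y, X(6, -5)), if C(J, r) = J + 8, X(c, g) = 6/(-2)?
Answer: 265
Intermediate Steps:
y = 0 (y = 0*(-5*8) = 0*(-40) = 0)
X(c, g) = -3 (X(c, g) = 6*(-½) = -3)
C(J, r) = 8 + J
257 + C(y, X(6, -5)) = 257 + (8 + 0) = 257 + 8 = 265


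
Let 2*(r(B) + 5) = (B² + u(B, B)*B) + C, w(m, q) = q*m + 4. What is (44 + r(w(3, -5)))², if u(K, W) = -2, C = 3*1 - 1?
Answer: 49729/4 ≈ 12432.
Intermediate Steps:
C = 2 (C = 3 - 1 = 2)
w(m, q) = 4 + m*q (w(m, q) = m*q + 4 = 4 + m*q)
r(B) = -4 + B²/2 - B (r(B) = -5 + ((B² - 2*B) + 2)/2 = -5 + (2 + B² - 2*B)/2 = -5 + (1 + B²/2 - B) = -4 + B²/2 - B)
(44 + r(w(3, -5)))² = (44 + (-4 + (4 + 3*(-5))²/2 - (4 + 3*(-5))))² = (44 + (-4 + (4 - 15)²/2 - (4 - 15)))² = (44 + (-4 + (½)*(-11)² - 1*(-11)))² = (44 + (-4 + (½)*121 + 11))² = (44 + (-4 + 121/2 + 11))² = (44 + 135/2)² = (223/2)² = 49729/4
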